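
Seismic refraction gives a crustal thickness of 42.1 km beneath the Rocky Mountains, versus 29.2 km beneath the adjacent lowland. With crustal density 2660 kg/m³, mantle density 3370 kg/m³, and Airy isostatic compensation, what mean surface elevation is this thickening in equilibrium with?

Excess crust Δ = 42.1 km − 29.2 km = 12.9 km, split between elevation h and root r with h + r = Δ.
Airy balance ρ_c h = (ρ_m − ρ_c) r gives r = h ρ_c/(ρ_m − ρ_c), so h (1 + ρ_c/(ρ_m − ρ_c)) = Δ, i.e. h = Δ (ρ_m − ρ_c)/ρ_m.
h = 12.9 km × 710/3370 = 2.72 km.

2.72 km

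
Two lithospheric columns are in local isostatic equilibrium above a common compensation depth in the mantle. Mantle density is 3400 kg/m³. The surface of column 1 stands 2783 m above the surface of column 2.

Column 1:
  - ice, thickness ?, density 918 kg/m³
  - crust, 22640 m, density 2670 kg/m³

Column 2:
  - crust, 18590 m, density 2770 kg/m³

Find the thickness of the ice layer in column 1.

1870 m

Take the compensation level at the base of the deeper column (depth z_c below the surface of column 1) and equate Σ ρ_i t_i down to z_c; mantle fills any gap and the z_c terms cancel.
Column 1: x×918 + 22640×2670 + (z_c − 22640 − x)×3400
Column 2: 2783×0 + 18590×2770 + (z_c − 2783 − 18590)×3400
The z_c×3400 term appears on both sides and cancels. Collect the known terms of each column as K = Σ(ρt)_known − 3400 × (depth of known layers): K_1 = 60448800 − 3400×22640 = −16527200; K_2 = 51494300 − 3400×(2783 + 18590) = −21173900.
Balance: K_1 − x×(3400 − 918) = K_2, so x = (K_1 − K_2)/(3400 − 918) = 4646700/2482 = 1870 m.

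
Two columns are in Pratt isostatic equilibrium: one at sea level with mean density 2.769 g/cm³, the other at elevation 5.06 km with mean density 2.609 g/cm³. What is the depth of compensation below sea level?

ρ_ref D = ρ (D + h) → D (ρ_ref − ρ) = ρ h.
D = ρ h/(ρ_ref − ρ) = 2.609 × 5.06 km/(2.769 − 2.609) = 82.5 km.

82.5 km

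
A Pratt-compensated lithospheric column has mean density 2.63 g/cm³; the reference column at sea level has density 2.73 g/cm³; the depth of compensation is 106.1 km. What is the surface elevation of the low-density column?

4.03 km

ρ_ref D = ρ (D + h) → h = D (ρ_ref − ρ)/ρ.
h = 106.1 km × (2.73 − 2.63)/2.63 = 4.03 km.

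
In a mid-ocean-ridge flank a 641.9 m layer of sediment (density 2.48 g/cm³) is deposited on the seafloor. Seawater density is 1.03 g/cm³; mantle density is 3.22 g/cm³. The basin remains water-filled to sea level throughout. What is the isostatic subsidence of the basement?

Submarine loading: the sediment displaces seawater, and the subsidence is in turn flooded, so s (ρ_m − ρ_w) = t (ρ_sed − ρ_w).
s = 641.9 m × (2.48 − 1.03) / (3.22 − 1.03) = 425 m.

425 m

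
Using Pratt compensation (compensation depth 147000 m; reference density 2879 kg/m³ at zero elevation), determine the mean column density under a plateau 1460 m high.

2850 kg/m³

Pratt balance: ρ_ref D = ρ (D + h).
ρ = ρ_ref D/(D + h) = 2879 × 147000 m/(147000 m + 1460 m) = 2850 kg/m³.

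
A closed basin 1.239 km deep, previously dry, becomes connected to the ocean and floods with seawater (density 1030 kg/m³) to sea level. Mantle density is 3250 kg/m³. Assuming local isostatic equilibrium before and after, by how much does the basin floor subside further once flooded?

0.575 km

After flooding the water column is d + s deep. Its weight must equal the weight of mantle displaced by the extra subsidence s: (d + s) ρ_w = s ρ_m.
s = d ρ_w / (ρ_m − ρ_w) = 1.239 km × 1030/(3250 − 1030) = 0.575 km.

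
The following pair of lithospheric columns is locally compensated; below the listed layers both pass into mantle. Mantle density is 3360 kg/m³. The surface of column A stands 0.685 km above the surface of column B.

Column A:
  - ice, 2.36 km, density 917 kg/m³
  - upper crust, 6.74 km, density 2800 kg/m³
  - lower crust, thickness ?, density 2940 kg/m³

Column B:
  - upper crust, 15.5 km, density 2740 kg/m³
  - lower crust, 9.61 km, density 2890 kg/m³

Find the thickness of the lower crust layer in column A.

Take the compensation level at the base of the deeper column (depth z_c below the surface of column A) and equate Σ ρ_i t_i down to z_c; mantle fills any gap and the z_c terms cancel.
Column A: 2.36×917 + 6.74×2800 + x×2940 + (z_c − 9.1 − x)×3360
Column B: 0.685×0 + 15.5×2740 + 9.61×2890 + (z_c − 0.685 − 25.11)×3360
The z_c×3360 term appears on both sides and cancels. Collect the known terms of each column as K = Σ(ρt)_known − 3360 × (depth of known layers): K_A = 21036.12 − 3360×9.1 = −9539.88; K_B = 70242.9 − 3360×(0.685 + 25.11) = −16428.3.
Balance: K_A − x×(3360 − 2940) = K_B, so x = (K_A − K_B)/(3360 − 2940) = 6888.42/420 = 16.4 km.

16.4 km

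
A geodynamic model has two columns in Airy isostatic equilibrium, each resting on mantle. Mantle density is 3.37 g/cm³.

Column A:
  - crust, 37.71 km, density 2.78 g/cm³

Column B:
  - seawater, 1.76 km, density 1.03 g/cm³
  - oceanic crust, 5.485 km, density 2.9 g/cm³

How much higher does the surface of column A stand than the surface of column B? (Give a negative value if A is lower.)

For any compensation level in the mantle, the mantle terms cancel and isostasy reduces to e = (Σt_A − Σt_B) − (Σ(ρt)_A − Σ(ρt)_B) / ρ_m.
Σt_A = 37.71 km; Σt_B = 7.245 km; Σ(ρt)_A = 104.8338; Σ(ρt)_B = 17.7193 (in km·g/cm³).
e = (37.71 − 7.245) − (104.8338 − 17.7193) / 3.37 = 4.62 km.

4.62 km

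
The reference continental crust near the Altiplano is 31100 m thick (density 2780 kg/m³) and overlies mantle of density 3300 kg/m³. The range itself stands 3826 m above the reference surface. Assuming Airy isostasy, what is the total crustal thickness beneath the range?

Root depth r = h ρ_c / (ρ_m − ρ_c) = 3826 m × 2780 / 520 = 20450 m.
Total thickness = T + h + r = 31100 m + 3826 m + 20450 m = 55400 m.

55400 m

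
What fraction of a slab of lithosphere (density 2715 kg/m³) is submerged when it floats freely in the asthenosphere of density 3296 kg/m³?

Submerged fraction = ρ_obj/ρ_fluid = 2715/3296 = 0.824.

0.824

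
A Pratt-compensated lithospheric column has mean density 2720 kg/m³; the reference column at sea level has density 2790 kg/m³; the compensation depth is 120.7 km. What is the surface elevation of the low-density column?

ρ_ref D = ρ (D + h) → h = D (ρ_ref − ρ)/ρ.
h = 120.7 km × (2790 − 2720)/2720 = 3.11 km.

3.11 km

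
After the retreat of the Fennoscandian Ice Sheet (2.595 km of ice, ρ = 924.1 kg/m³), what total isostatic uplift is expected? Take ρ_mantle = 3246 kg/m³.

Removing the load lets mantle flow back in; uplift u satisfies ρ_ice t = ρ_m u.
u = t ρ_ice/ρ_m = 2.595 km × 924.1/3246 = 0.739 km.

0.739 km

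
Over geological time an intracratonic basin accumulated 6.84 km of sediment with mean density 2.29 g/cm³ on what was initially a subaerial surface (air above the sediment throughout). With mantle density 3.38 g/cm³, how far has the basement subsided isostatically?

4.63 km

Subaerial load: s = t ρ_sed / ρ_m = 6.84 km × 2.29/3.38 = 4.63 km.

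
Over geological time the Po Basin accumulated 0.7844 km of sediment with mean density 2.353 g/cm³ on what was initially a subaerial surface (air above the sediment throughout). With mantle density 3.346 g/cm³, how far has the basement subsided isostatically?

0.552 km

Subaerial load: s = t ρ_sed / ρ_m = 0.7844 km × 2.353/3.346 = 0.552 km.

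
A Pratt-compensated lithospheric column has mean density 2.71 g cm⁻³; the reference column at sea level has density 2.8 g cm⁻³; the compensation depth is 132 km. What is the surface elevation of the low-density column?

4.38 km

ρ_ref D = ρ (D + h) → h = D (ρ_ref − ρ)/ρ.
h = 132 km × (2.8 − 2.71)/2.71 = 4.38 km.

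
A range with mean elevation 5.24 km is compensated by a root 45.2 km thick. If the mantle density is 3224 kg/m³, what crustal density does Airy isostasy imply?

2890 kg/m³

ρ_c h = (ρ_m − ρ_c) r → ρ_c (h + r) = ρ_m r → ρ_c = ρ_m r / (h + r).
ρ_c = 3224 × 45.2 km / (5.24 km + 45.2 km) = 2890 kg/m³.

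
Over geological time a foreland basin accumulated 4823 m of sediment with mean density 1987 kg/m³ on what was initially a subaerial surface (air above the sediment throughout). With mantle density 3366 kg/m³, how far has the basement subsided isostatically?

2850 m

Subaerial load: s = t ρ_sed / ρ_m = 4823 m × 1987/3366 = 2850 m.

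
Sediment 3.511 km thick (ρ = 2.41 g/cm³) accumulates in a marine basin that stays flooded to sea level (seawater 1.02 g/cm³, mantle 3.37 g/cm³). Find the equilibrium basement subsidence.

Submarine loading: the sediment displaces seawater, and the subsidence is in turn flooded, so s (ρ_m − ρ_w) = t (ρ_sed − ρ_w).
s = 3.511 km × (2.41 − 1.02) / (3.37 − 1.02) = 2.08 km.

2.08 km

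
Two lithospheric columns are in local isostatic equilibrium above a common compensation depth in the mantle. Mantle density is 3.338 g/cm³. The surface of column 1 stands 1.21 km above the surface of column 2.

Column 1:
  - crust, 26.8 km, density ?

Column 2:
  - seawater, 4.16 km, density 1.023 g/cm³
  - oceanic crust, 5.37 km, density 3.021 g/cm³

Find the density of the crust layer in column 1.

Take the compensation level at the base of the deeper column (depth z_c below the surface of column 1) and equate Σ ρ_i t_i down to z_c; mantle fills any gap and the z_c terms cancel.
Column 1: 26.8×ρ + (z_c − 26.8)×3.338
Column 2: 1.21×0 + 4.16×1.023 + 5.37×3.021 + (z_c − 1.21 − 9.53)×3.338
The z_c×3.338 term appears on both sides and cancels. Collect the known terms of each column as K = Σ(ρt)_known − 3.338 × (depth of known layers): K_1 = 0 − 3.338×26.8 = −89.4584; K_2 = 20.47845 − 3.338×(1.21 + 9.53) = −15.37167.
Balance: K_1 + 26.8×ρ = K_2, so ρ = (K_2 − K_1)/26.8 = 74.0867/26.8 = 2.76 g/cm³.

2.76 g/cm³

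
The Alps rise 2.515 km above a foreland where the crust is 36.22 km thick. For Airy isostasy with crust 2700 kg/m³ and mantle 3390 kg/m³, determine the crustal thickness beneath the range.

Root depth r = h ρ_c / (ρ_m − ρ_c) = 2.515 km × 2700 / 690 = 9.841 km.
Total thickness = T + h + r = 36.22 km + 2.515 km + 9.841 km = 48.6 km.

48.6 km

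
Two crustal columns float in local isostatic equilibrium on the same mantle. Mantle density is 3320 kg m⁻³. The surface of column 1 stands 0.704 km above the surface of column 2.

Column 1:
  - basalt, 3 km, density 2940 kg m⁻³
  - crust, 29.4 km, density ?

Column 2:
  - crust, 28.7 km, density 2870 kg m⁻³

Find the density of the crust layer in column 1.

2840 kg m⁻³

Take the compensation level at the base of the deeper column (depth z_c below the surface of column 1) and equate Σ ρ_i t_i down to z_c; mantle fills any gap and the z_c terms cancel.
Column 1: 3×2940 + 29.4×ρ + (z_c − 32.4)×3320
Column 2: 0.704×0 + 28.7×2870 + (z_c − 0.704 − 28.7)×3320
The z_c×3320 term appears on both sides and cancels. Collect the known terms of each column as K = Σ(ρt)_known − 3320 × (depth of known layers): K_1 = 8820 − 3320×32.4 = −98748; K_2 = 82369 − 3320×(0.704 + 28.7) = −15252.28.
Balance: K_1 + 29.4×ρ = K_2, so ρ = (K_2 − K_1)/29.4 = 83495.7/29.4 = 2840 kg m⁻³.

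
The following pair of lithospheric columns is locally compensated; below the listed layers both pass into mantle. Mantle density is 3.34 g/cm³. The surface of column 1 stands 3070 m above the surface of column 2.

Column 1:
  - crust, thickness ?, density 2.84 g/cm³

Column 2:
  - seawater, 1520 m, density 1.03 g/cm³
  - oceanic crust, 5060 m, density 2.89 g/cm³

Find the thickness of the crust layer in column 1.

Take the compensation level at the base of the deeper column (depth z_c below the surface of column 1) and equate Σ ρ_i t_i down to z_c; mantle fills any gap and the z_c terms cancel.
Column 1: x×2.84 + (z_c − 0 − x)×3.34
Column 2: 3070×0 + 1520×1.03 + 5060×2.89 + (z_c − 3070 − 6580)×3.34
The z_c×3.34 term appears on both sides and cancels. Collect the known terms of each column as K = Σ(ρt)_known − 3.34 × (depth of known layers): K_1 = 0 − 3.34×0 = 0; K_2 = 16189 − 3.34×(3070 + 6580) = −16042.
Balance: K_1 − x×(3.34 − 2.84) = K_2, so x = (K_1 − K_2)/(3.34 − 2.84) = 16042/0.5 = 32100 m.

32100 m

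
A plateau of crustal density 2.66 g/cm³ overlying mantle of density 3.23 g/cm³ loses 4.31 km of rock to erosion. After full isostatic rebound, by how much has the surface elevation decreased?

0.761 km

Rebound u = e ρ_c/ρ_m = 4.31 km × 2.66/3.23 = 3.549 km.
Net surface drop = e − u = 4.31 km − 3.549 km = e (ρ_m − ρ_c)/ρ_m = 0.761 km.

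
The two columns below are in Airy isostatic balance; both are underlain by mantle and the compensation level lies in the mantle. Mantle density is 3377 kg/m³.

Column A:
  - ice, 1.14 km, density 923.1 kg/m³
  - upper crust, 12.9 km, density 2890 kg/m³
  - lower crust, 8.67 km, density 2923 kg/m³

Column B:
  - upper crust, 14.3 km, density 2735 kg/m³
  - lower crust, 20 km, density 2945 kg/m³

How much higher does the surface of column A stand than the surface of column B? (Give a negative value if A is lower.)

For any compensation level in the mantle, the mantle terms cancel and isostasy reduces to e = (Σt_A − Σt_B) − (Σ(ρt)_A − Σ(ρt)_B) / ρ_m.
Σt_A = 22.71 km; Σt_B = 34.3 km; Σ(ρt)_A = 63675.744; Σ(ρt)_B = 98010.5 (in km·kg/m³).
e = (22.71 − 34.3) − (63675.744 − 98010.5) / 3377 = −1.42 km.

−1.42 km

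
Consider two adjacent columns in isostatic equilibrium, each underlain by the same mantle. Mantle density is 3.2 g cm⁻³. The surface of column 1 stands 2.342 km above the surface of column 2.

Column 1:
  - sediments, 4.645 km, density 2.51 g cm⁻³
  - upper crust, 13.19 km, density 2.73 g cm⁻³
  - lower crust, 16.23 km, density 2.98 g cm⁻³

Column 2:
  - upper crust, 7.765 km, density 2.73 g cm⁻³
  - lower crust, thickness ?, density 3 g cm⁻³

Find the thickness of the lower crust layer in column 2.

Take the compensation level at the base of the deeper column (depth z_c below the surface of column 1) and equate Σ ρ_i t_i down to z_c; mantle fills any gap and the z_c terms cancel.
Column 1: 4.645×2.51 + 13.19×2.73 + 16.23×2.98 + (z_c − 34.065)×3.2
Column 2: 2.342×0 + 7.765×2.73 + x×3 + (z_c − 2.342 − 7.765 − x)×3.2
The z_c×3.2 term appears on both sides and cancels. Collect the known terms of each column as K = Σ(ρt)_known − 3.2 × (depth of known layers): K_1 = 96.03305 − 3.2×34.065 = −12.97495; K_2 = 21.19845 − 3.2×(2.342 + 7.765) = −11.14395.
Balance: K_1 = K_2 − x×(3.2 − 3), so x = (K_2 − K_1)/(3.2 − 3) = 1.831/0.2 = 9.15 km.

9.15 km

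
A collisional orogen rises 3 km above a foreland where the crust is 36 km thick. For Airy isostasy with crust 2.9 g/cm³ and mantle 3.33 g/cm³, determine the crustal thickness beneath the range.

Root depth r = h ρ_c / (ρ_m − ρ_c) = 3 km × 2.9 / 0.43 = 20.23 km.
Total thickness = T + h + r = 36 km + 3 km + 20.23 km = 59.2 km.

59.2 km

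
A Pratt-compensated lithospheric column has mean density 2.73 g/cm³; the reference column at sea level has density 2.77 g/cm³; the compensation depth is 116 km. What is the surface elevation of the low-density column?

ρ_ref D = ρ (D + h) → h = D (ρ_ref − ρ)/ρ.
h = 116 km × (2.77 − 2.73)/2.73 = 1.7 km.

1.7 km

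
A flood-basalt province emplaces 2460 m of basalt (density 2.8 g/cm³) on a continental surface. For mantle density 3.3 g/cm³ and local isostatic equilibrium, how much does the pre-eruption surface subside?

Subaerial loading: s = t ρ_load / ρ_m.
s = 2460 m × 2.8/3.3 = 2090 m.

2090 m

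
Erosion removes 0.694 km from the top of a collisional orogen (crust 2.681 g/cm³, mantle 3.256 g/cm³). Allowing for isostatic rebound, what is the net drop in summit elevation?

Rebound u = e ρ_c/ρ_m = 0.694 km × 2.681/3.256 = 0.5714 km.
Net surface drop = e − u = 0.694 km − 0.5714 km = e (ρ_m − ρ_c)/ρ_m = 0.123 km.

0.123 km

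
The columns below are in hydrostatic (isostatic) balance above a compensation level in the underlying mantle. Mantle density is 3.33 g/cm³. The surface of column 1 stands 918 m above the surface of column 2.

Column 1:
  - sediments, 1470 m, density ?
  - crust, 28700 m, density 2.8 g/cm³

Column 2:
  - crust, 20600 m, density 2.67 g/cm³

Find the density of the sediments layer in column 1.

Take the compensation level at the base of the deeper column (depth z_c below the surface of column 1) and equate Σ ρ_i t_i down to z_c; mantle fills any gap and the z_c terms cancel.
Column 1: 1470×ρ + 28700×2.8 + (z_c − 30170)×3.33
Column 2: 918×0 + 20600×2.67 + (z_c − 918 − 20600)×3.33
The z_c×3.33 term appears on both sides and cancels. Collect the known terms of each column as K = Σ(ρt)_known − 3.33 × (depth of known layers): K_1 = 80360 − 3.33×30170 = −20106.1; K_2 = 55002 − 3.33×(918 + 20600) = −16652.94.
Balance: K_1 + 1470×ρ = K_2, so ρ = (K_2 − K_1)/1470 = 3453.16/1470 = 2.35 g/cm³.

2.35 g/cm³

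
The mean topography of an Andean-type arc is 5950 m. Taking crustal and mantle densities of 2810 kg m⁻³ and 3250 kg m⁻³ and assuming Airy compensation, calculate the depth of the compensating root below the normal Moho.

In Airy isostatic equilibrium: the weight of the topography is balanced by the buoyancy of the root, ρ_c h = (ρ_m − ρ_c) r.
r = h · ρ_c / (ρ_m − ρ_c) = 5950 m × 2810 / (3250 − 2810) = 38000 m.

38000 m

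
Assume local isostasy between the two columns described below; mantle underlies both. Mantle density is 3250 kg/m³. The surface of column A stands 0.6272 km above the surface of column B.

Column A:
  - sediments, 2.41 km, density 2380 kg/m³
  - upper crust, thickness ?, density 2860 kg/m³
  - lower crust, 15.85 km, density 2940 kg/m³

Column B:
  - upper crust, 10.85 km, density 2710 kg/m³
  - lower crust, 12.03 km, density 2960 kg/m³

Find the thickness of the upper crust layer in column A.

Take the compensation level at the base of the deeper column (depth z_c below the surface of column A) and equate Σ ρ_i t_i down to z_c; mantle fills any gap and the z_c terms cancel.
Column A: 2.41×2380 + x×2860 + 15.85×2940 + (z_c − 18.26 − x)×3250
Column B: 0.6272×0 + 10.85×2710 + 12.03×2960 + (z_c − 0.6272 − 22.88)×3250
The z_c×3250 term appears on both sides and cancels. Collect the known terms of each column as K = Σ(ρt)_known − 3250 × (depth of known layers): K_A = 52334.8 − 3250×18.26 = −7010.2; K_B = 65012.3 − 3250×(0.6272 + 22.88) = −11386.1.
Balance: K_A − x×(3250 − 2860) = K_B, so x = (K_A − K_B)/(3250 − 2860) = 4375.9/390 = 11.2 km.

11.2 km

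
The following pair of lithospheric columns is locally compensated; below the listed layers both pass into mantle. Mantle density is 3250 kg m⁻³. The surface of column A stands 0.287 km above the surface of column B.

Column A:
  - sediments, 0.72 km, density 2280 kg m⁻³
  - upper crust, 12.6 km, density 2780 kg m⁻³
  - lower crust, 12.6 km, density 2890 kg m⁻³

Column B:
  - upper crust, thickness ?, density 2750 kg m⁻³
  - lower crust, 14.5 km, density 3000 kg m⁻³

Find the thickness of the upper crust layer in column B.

13.2 km

Take the compensation level at the base of the deeper column (depth z_c below the surface of column A) and equate Σ ρ_i t_i down to z_c; mantle fills any gap and the z_c terms cancel.
Column A: 0.72×2280 + 12.6×2780 + 12.6×2890 + (z_c − 25.92)×3250
Column B: 0.287×0 + x×2750 + 14.5×3000 + (z_c − 0.287 − 14.5 − x)×3250
The z_c×3250 term appears on both sides and cancels. Collect the known terms of each column as K = Σ(ρt)_known − 3250 × (depth of known layers): K_A = 73083.6 − 3250×25.92 = −11156.4; K_B = 43500 − 3250×(0.287 + 14.5) = −4557.75.
Balance: K_A = K_B − x×(3250 − 2750), so x = (K_B − K_A)/(3250 − 2750) = 6598.65/500 = 13.2 km.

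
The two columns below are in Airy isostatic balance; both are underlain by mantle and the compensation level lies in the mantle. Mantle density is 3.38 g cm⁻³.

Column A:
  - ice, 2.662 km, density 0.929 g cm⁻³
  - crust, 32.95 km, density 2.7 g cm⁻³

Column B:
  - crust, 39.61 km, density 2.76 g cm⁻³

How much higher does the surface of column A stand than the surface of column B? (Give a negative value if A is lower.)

For any compensation level in the mantle, the mantle terms cancel and isostasy reduces to e = (Σt_A − Σt_B) − (Σ(ρt)_A − Σ(ρt)_B) / ρ_m.
Σt_A = 35.612 km; Σt_B = 39.61 km; Σ(ρt)_A = 91.437998; Σ(ρt)_B = 109.3236 (in km·g cm⁻³).
e = (35.612 − 39.61) − (91.437998 − 109.3236) / 3.38 = 1.29 km.

1.29 km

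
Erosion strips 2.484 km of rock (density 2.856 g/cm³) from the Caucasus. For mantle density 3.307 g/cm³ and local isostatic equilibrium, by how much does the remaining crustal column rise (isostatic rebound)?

Unloading: uplift u = e ρ_c/ρ_m = 2.484 km × 2.856/3.307 = 2.15 km.

2.15 km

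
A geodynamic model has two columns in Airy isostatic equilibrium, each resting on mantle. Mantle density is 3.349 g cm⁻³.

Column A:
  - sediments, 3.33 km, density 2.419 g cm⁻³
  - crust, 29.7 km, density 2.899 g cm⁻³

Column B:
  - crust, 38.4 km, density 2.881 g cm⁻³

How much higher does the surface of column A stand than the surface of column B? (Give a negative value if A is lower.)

−0.451 km

For any compensation level in the mantle, the mantle terms cancel and isostasy reduces to e = (Σt_A − Σt_B) − (Σ(ρt)_A − Σ(ρt)_B) / ρ_m.
Σt_A = 33.03 km; Σt_B = 38.4 km; Σ(ρt)_A = 94.15557; Σ(ρt)_B = 110.6304 (in km·g cm⁻³).
e = (33.03 − 38.4) − (94.15557 − 110.6304) / 3.349 = −0.451 km.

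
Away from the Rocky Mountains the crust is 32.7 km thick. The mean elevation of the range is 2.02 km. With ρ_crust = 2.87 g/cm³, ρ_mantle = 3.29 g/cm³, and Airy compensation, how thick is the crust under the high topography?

Root depth r = h ρ_c / (ρ_m − ρ_c) = 2.02 km × 2.87 / 0.42 = 13.8 km.
Total thickness = T + h + r = 32.7 km + 2.02 km + 13.8 km = 48.5 km.

48.5 km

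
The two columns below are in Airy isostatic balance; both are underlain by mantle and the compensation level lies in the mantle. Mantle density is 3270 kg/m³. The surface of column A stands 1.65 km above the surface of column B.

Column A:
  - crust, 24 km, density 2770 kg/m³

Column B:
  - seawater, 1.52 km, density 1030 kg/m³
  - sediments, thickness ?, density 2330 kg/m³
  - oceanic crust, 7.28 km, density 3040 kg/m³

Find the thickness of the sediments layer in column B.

Take the compensation level at the base of the deeper column (depth z_c below the surface of column A) and equate Σ ρ_i t_i down to z_c; mantle fills any gap and the z_c terms cancel.
Column A: 24×2770 + (z_c − 24)×3270
Column B: 1.65×0 + 1.52×1030 + x×2330 + 7.28×3040 + (z_c − 1.65 − 8.8 − x)×3270
The z_c×3270 term appears on both sides and cancels. Collect the known terms of each column as K = Σ(ρt)_known − 3270 × (depth of known layers): K_A = 66480 − 3270×24 = −12000; K_B = 23696.8 − 3270×(1.65 + 8.8) = −10474.7.
Balance: K_A = K_B − x×(3270 − 2330), so x = (K_B − K_A)/(3270 − 2330) = 1525.3/940 = 1.62 km.

1.62 km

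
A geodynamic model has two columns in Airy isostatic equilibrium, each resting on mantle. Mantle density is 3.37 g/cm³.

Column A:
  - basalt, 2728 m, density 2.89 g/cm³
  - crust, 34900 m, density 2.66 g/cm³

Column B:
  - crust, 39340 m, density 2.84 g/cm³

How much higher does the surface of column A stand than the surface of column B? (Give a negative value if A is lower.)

1550 m

For any compensation level in the mantle, the mantle terms cancel and isostasy reduces to e = (Σt_A − Σt_B) − (Σ(ρt)_A − Σ(ρt)_B) / ρ_m.
Σt_A = 37628 m; Σt_B = 39340 m; Σ(ρt)_A = 100717.92; Σ(ρt)_B = 111725.6 (in m·g/cm³).
e = (37628 − 39340) − (100717.92 − 111725.6) / 3.37 = 1550 m.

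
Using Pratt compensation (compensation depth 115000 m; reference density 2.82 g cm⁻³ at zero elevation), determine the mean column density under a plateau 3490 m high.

Pratt balance: ρ_ref D = ρ (D + h).
ρ = ρ_ref D/(D + h) = 2.82 × 115000 m/(115000 m + 3490 m) = 2.74 g cm⁻³.

2.74 g cm⁻³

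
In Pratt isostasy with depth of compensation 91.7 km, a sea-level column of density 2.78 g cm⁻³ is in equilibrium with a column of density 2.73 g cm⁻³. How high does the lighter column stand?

1.68 km

ρ_ref D = ρ (D + h) → h = D (ρ_ref − ρ)/ρ.
h = 91.7 km × (2.78 − 2.73)/2.73 = 1.68 km.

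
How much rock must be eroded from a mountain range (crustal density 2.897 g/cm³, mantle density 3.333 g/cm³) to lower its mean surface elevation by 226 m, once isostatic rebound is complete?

Net drop Δ = e − u = e − e ρ_c/ρ_m = e (ρ_m − ρ_c)/ρ_m.
e = Δ ρ_m/(ρ_m − ρ_c) = 226 m × 3.333/0.436 = 1730 m.

1730 m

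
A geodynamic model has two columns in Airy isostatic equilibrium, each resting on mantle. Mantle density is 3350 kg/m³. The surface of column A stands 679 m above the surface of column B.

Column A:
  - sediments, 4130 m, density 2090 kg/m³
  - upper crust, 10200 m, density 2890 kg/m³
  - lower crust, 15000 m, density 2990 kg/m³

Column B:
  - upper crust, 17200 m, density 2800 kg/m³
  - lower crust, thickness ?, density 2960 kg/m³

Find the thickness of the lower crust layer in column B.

9130 m

Take the compensation level at the base of the deeper column (depth z_c below the surface of column A) and equate Σ ρ_i t_i down to z_c; mantle fills any gap and the z_c terms cancel.
Column A: 4130×2090 + 10200×2890 + 15000×2990 + (z_c − 29330)×3350
Column B: 679×0 + 17200×2800 + x×2960 + (z_c − 679 − 17200 − x)×3350
The z_c×3350 term appears on both sides and cancels. Collect the known terms of each column as K = Σ(ρt)_known − 3350 × (depth of known layers): K_A = 82959700 − 3350×29330 = −15295800; K_B = 48160000 − 3350×(679 + 17200) = −11734650.
Balance: K_A = K_B − x×(3350 − 2960), so x = (K_B − K_A)/(3350 − 2960) = 3561150/390 = 9130 m.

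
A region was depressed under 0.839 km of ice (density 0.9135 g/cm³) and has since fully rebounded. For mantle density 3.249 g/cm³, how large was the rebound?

Removing the load lets mantle flow back in; uplift u satisfies ρ_ice t = ρ_m u.
u = t ρ_ice/ρ_m = 0.839 km × 0.9135/3.249 = 0.236 km.

0.236 km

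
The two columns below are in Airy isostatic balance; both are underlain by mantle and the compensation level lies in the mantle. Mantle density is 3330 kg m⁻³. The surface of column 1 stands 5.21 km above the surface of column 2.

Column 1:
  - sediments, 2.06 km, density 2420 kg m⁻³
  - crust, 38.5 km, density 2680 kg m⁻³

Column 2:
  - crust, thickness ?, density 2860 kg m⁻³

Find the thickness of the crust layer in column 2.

Take the compensation level at the base of the deeper column (depth z_c below the surface of column 1) and equate Σ ρ_i t_i down to z_c; mantle fills any gap and the z_c terms cancel.
Column 1: 2.06×2420 + 38.5×2680 + (z_c − 40.56)×3330
Column 2: 5.21×0 + x×2860 + (z_c − 5.21 − 0 − x)×3330
The z_c×3330 term appears on both sides and cancels. Collect the known terms of each column as K = Σ(ρt)_known − 3330 × (depth of known layers): K_1 = 108165.2 − 3330×40.56 = −26899.6; K_2 = 0 − 3330×(5.21 + 0) = −17349.3.
Balance: K_1 = K_2 − x×(3330 − 2860), so x = (K_2 − K_1)/(3330 − 2860) = 9550.3/470 = 20.3 km.

20.3 km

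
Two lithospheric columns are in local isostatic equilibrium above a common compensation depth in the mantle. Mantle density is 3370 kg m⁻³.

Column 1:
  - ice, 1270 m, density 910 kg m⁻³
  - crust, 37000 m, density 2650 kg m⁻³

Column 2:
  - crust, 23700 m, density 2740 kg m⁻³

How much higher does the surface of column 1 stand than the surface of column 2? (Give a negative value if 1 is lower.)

For any compensation level in the mantle, the mantle terms cancel and isostasy reduces to e = (Σt_1 − Σt_2) − (Σ(ρt)_1 − Σ(ρt)_2) / ρ_m.
Σt_1 = 38270 m; Σt_2 = 23700 m; Σ(ρt)_1 = 99205700; Σ(ρt)_2 = 64938000 (in m·kg m⁻³).
e = (38270 − 23700) − (99205700 − 64938000) / 3370 = 4400 m.

4400 m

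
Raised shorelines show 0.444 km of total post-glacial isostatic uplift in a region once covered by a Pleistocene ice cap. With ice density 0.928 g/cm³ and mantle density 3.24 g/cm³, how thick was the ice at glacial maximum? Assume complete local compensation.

u = t ρ_ice/ρ_m → t = u ρ_m/ρ_ice = 0.444 km × 3.24/0.928 = 1.55 km.

1.55 km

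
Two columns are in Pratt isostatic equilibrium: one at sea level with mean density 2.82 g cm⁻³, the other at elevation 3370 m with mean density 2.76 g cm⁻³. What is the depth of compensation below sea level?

ρ_ref D = ρ (D + h) → D (ρ_ref − ρ) = ρ h.
D = ρ h/(ρ_ref − ρ) = 2.76 × 3370 m/(2.82 − 2.76) = 155000 m.

155000 m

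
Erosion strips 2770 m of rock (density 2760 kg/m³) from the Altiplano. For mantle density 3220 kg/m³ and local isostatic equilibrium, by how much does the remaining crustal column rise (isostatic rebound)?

2370 m

Unloading: uplift u = e ρ_c/ρ_m = 2770 m × 2760/3220 = 2370 m.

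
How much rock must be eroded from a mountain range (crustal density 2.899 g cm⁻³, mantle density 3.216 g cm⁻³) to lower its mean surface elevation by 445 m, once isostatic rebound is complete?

4510 m

Net drop Δ = e − u = e − e ρ_c/ρ_m = e (ρ_m − ρ_c)/ρ_m.
e = Δ ρ_m/(ρ_m − ρ_c) = 445 m × 3.216/0.317 = 4510 m.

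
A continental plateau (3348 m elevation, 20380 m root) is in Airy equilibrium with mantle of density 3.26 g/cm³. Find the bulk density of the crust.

ρ_c h = (ρ_m − ρ_c) r → ρ_c (h + r) = ρ_m r → ρ_c = ρ_m r / (h + r).
ρ_c = 3.26 × 20380 m / (3348 m + 20380 m) = 2.8 g/cm³.

2.8 g/cm³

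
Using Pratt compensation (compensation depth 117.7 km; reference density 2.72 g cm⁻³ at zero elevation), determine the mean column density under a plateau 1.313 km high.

Pratt balance: ρ_ref D = ρ (D + h).
ρ = ρ_ref D/(D + h) = 2.72 × 117.7 km/(117.7 km + 1.313 km) = 2.69 g cm⁻³.

2.69 g cm⁻³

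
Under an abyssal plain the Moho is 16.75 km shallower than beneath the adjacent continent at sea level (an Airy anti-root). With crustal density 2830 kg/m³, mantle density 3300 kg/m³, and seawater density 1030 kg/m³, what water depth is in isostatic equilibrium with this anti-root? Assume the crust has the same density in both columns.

Replacing a thickness d of crust by seawater at the top must be balanced by replacing crust with mantle at the base: d (ρ_c − ρ_w) = a (ρ_m − ρ_c).
d = a (ρ_m − ρ_c)/(ρ_c − ρ_w) = 16.75 km × 470/1800 = 4.37 km.

4.37 km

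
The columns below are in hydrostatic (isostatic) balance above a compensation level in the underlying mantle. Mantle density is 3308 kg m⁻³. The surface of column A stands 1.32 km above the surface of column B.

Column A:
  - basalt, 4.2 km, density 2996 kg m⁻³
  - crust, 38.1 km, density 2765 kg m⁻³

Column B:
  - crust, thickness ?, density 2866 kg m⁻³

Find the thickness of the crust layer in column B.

39.9 km

Take the compensation level at the base of the deeper column (depth z_c below the surface of column A) and equate Σ ρ_i t_i down to z_c; mantle fills any gap and the z_c terms cancel.
Column A: 4.2×2996 + 38.1×2765 + (z_c − 42.3)×3308
Column B: 1.32×0 + x×2866 + (z_c − 1.32 − 0 − x)×3308
The z_c×3308 term appears on both sides and cancels. Collect the known terms of each column as K = Σ(ρt)_known − 3308 × (depth of known layers): K_A = 117929.7 − 3308×42.3 = −21998.7; K_B = 0 − 3308×(1.32 + 0) = −4366.56.
Balance: K_A = K_B − x×(3308 − 2866), so x = (K_B − K_A)/(3308 − 2866) = 17632.1/442 = 39.9 km.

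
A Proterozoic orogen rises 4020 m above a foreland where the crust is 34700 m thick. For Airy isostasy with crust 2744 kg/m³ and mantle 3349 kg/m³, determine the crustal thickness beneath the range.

Root depth r = h ρ_c / (ρ_m − ρ_c) = 4020 m × 2744 / 605 = 18230 m.
Total thickness = T + h + r = 34700 m + 4020 m + 18230 m = 57000 m.

57000 m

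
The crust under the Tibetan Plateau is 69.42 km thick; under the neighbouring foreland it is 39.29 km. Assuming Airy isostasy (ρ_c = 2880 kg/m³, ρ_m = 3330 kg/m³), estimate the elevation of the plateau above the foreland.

4.07 km

Excess crust Δ = 69.42 km − 39.29 km = 30.13 km, split between elevation h and root r with h + r = Δ.
Airy balance ρ_c h = (ρ_m − ρ_c) r gives r = h ρ_c/(ρ_m − ρ_c), so h (1 + ρ_c/(ρ_m − ρ_c)) = Δ, i.e. h = Δ (ρ_m − ρ_c)/ρ_m.
h = 30.13 km × 450/3330 = 4.07 km.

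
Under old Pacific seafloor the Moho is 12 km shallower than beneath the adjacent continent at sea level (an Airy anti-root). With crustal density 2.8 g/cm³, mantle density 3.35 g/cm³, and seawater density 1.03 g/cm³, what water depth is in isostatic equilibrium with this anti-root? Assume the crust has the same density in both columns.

3.73 km

Replacing a thickness d of crust by seawater at the top must be balanced by replacing crust with mantle at the base: d (ρ_c − ρ_w) = a (ρ_m − ρ_c).
d = a (ρ_m − ρ_c)/(ρ_c − ρ_w) = 12 km × 0.55/1.77 = 3.73 km.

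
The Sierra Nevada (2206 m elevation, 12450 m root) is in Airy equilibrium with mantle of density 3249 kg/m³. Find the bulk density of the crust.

ρ_c h = (ρ_m − ρ_c) r → ρ_c (h + r) = ρ_m r → ρ_c = ρ_m r / (h + r).
ρ_c = 3249 × 12450 m / (2206 m + 12450 m) = 2760 kg/m³.

2760 kg/m³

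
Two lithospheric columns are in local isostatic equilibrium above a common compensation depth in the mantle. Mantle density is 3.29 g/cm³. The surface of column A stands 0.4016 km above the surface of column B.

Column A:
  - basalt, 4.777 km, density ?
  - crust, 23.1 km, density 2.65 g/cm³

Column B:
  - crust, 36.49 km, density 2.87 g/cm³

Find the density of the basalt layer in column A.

Take the compensation level at the base of the deeper column (depth z_c below the surface of column A) and equate Σ ρ_i t_i down to z_c; mantle fills any gap and the z_c terms cancel.
Column A: 4.777×ρ + 23.1×2.65 + (z_c − 27.877)×3.29
Column B: 0.4016×0 + 36.49×2.87 + (z_c − 0.4016 − 36.49)×3.29
The z_c×3.29 term appears on both sides and cancels. Collect the known terms of each column as K = Σ(ρt)_known − 3.29 × (depth of known layers): K_A = 61.215 − 3.29×27.877 = −30.50033; K_B = 104.7263 − 3.29×(0.4016 + 36.49) = −16.647064.
Balance: K_A + 4.777×ρ = K_B, so ρ = (K_B − K_A)/4.777 = 13.8533/4.777 = 2.9 g/cm³.

2.9 g/cm³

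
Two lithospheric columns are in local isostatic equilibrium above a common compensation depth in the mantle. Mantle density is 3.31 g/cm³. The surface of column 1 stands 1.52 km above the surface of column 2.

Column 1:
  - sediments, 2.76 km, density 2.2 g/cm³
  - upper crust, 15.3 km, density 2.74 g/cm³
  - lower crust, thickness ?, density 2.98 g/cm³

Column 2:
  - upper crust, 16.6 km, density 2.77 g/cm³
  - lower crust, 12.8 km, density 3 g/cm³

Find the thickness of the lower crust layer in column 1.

Take the compensation level at the base of the deeper column (depth z_c below the surface of column 1) and equate Σ ρ_i t_i down to z_c; mantle fills any gap and the z_c terms cancel.
Column 1: 2.76×2.2 + 15.3×2.74 + x×2.98 + (z_c − 18.06 − x)×3.31
Column 2: 1.52×0 + 16.6×2.77 + 12.8×3 + (z_c − 1.52 − 29.4)×3.31
The z_c×3.31 term appears on both sides and cancels. Collect the known terms of each column as K = Σ(ρt)_known − 3.31 × (depth of known layers): K_1 = 47.994 − 3.31×18.06 = −11.7846; K_2 = 84.382 − 3.31×(1.52 + 29.4) = −17.9632.
Balance: K_1 − x×(3.31 − 2.98) = K_2, so x = (K_1 − K_2)/(3.31 − 2.98) = 6.1786/0.33 = 18.7 km.

18.7 km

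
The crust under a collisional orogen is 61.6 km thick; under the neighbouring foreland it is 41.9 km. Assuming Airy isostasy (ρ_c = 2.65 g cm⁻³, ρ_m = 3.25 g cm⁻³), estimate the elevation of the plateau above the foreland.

3.64 km

Excess crust Δ = 61.6 km − 41.9 km = 19.7 km, split between elevation h and root r with h + r = Δ.
Airy balance ρ_c h = (ρ_m − ρ_c) r gives r = h ρ_c/(ρ_m − ρ_c), so h (1 + ρ_c/(ρ_m − ρ_c)) = Δ, i.e. h = Δ (ρ_m − ρ_c)/ρ_m.
h = 19.7 km × 0.6/3.25 = 3.64 km.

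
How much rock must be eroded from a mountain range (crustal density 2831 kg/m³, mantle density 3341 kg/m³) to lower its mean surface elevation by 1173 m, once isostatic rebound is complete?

7680 m

Net drop Δ = e − u = e − e ρ_c/ρ_m = e (ρ_m − ρ_c)/ρ_m.
e = Δ ρ_m/(ρ_m − ρ_c) = 1173 m × 3341/510 = 7680 m.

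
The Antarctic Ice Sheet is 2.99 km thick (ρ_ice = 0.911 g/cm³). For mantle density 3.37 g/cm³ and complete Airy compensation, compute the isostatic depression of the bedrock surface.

Equating mass per unit area of the two columns: the ice load ρ_ice t is balanced by mantle displaced below, ρ_m s.
s = t ρ_ice / ρ_m = 2.99 km × 0.911/3.37 = 0.808 km.

0.808 km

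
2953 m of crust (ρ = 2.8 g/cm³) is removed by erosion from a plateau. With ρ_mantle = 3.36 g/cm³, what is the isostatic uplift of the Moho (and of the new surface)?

Unloading: uplift u = e ρ_c/ρ_m = 2953 m × 2.8/3.36 = 2460 m.

2460 m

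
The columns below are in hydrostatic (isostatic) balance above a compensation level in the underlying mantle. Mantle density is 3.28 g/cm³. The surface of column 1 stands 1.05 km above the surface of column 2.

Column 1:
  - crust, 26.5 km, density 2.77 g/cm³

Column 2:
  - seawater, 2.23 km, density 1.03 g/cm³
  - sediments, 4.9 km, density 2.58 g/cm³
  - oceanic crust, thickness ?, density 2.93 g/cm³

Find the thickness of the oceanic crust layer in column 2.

Take the compensation level at the base of the deeper column (depth z_c below the surface of column 1) and equate Σ ρ_i t_i down to z_c; mantle fills any gap and the z_c terms cancel.
Column 1: 26.5×2.77 + (z_c − 26.5)×3.28
Column 2: 1.05×0 + 2.23×1.03 + 4.9×2.58 + x×2.93 + (z_c − 1.05 − 7.13 − x)×3.28
The z_c×3.28 term appears on both sides and cancels. Collect the known terms of each column as K = Σ(ρt)_known − 3.28 × (depth of known layers): K_1 = 73.405 − 3.28×26.5 = −13.515; K_2 = 14.9389 − 3.28×(1.05 + 7.13) = −11.8915.
Balance: K_1 = K_2 − x×(3.28 − 2.93), so x = (K_2 − K_1)/(3.28 − 2.93) = 1.6235/0.35 = 4.64 km.

4.64 km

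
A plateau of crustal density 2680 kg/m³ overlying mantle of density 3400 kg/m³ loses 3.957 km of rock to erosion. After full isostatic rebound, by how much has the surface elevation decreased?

0.838 km

Rebound u = e ρ_c/ρ_m = 3.957 km × 2680/3400 = 3.119 km.
Net surface drop = e − u = 3.957 km − 3.119 km = e (ρ_m − ρ_c)/ρ_m = 0.838 km.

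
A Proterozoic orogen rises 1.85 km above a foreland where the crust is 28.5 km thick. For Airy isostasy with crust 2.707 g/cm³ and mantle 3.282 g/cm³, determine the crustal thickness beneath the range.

Root depth r = h ρ_c / (ρ_m − ρ_c) = 1.85 km × 2.707 / 0.575 = 8.709 km.
Total thickness = T + h + r = 28.5 km + 1.85 km + 8.709 km = 39.1 km.

39.1 km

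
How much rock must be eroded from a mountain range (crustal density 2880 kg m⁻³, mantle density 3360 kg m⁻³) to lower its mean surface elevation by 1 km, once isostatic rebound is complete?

7 km

Net drop Δ = e − u = e − e ρ_c/ρ_m = e (ρ_m − ρ_c)/ρ_m.
e = Δ ρ_m/(ρ_m − ρ_c) = 1 km × 3360/480 = 7 km.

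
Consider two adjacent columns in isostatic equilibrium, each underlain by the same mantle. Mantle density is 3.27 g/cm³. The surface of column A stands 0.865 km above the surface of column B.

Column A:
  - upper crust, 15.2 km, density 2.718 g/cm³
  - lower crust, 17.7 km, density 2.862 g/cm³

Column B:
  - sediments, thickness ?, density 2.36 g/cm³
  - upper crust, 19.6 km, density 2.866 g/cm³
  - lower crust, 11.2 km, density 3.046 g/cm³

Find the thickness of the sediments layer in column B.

Take the compensation level at the base of the deeper column (depth z_c below the surface of column A) and equate Σ ρ_i t_i down to z_c; mantle fills any gap and the z_c terms cancel.
Column A: 15.2×2.718 + 17.7×2.862 + (z_c − 32.9)×3.27
Column B: 0.865×0 + x×2.36 + 19.6×2.866 + 11.2×3.046 + (z_c − 0.865 − 30.8 − x)×3.27
The z_c×3.27 term appears on both sides and cancels. Collect the known terms of each column as K = Σ(ρt)_known − 3.27 × (depth of known layers): K_A = 91.971 − 3.27×32.9 = −15.612; K_B = 90.2888 − 3.27×(0.865 + 30.8) = −13.25575.
Balance: K_A = K_B − x×(3.27 − 2.36), so x = (K_B − K_A)/(3.27 − 2.36) = 2.35625/0.91 = 2.59 km.

2.59 km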